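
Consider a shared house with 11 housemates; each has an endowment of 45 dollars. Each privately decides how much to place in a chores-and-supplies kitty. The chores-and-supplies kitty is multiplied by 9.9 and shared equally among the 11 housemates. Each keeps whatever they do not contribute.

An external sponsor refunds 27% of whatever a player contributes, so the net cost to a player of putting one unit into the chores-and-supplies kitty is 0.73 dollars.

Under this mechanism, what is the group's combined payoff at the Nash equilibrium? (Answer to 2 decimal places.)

With the mechanism, a contributed unit returns (9.9/11) / 0.73 = 1.2329 per unit of net cost to the contributor — now above 1 — so contributing fully is weakly dominant for every player.
So the Nash equilibrium is full contribution by all 11; the group earns 11 × (45 × 0.27 + 9.9 × 45) = 5034.15.

5034.15 dollars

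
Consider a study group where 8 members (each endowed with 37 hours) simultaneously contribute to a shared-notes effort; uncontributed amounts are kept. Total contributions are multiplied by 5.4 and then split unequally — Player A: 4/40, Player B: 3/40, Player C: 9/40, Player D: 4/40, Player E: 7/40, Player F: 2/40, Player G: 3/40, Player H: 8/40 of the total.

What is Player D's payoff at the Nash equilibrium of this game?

76.96 hours

Each unit j contributes comes back to j as 5.4 × (j's share), so j prefers to contribute only if that share exceeds 1/5.4 = 0.1852; otherwise keeping the unit dominates.
Player C and Player H are above the threshold, contributing 37 each; the remaining 6 contribute 0. Total contributed: 74.
Player D keeps 37 and receives 5.4 × 74 × 4/40 = 39.96 from the shared-notes effort, for a payoff of 76.96.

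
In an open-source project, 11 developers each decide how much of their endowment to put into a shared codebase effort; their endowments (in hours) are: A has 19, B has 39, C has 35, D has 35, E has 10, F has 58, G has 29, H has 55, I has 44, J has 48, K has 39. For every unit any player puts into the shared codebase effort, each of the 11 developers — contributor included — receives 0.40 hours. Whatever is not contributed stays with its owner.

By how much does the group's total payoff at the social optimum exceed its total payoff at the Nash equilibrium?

The private return per contributed unit is 0.40 < 1 for everyone, so the Nash equilibrium is zero contribution and the group total is Σ E_j = 19 + 39 + 35 + 35 + 10 + 58 + 29 + 55 + 44 + 48 + 39 = 411.
Each contributed unit returns 4.400 to the group, so the social optimum is full contribution by everyone: group total = 4.400 × 411 = 1808.40.
Efficiency loss = (4.400 − 1) × 411 = 1397.40.

1397.40 hours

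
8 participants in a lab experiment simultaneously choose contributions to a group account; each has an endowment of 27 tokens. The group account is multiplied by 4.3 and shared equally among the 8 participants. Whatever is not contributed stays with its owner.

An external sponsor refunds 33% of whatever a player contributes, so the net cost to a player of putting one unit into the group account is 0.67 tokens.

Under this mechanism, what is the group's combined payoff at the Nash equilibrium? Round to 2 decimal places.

Even with the mechanism, each unit contributed returns only (4.3/8) / 0.67 = 0.8022 per unit of net cost, so contributing nothing is still dominant.
At the Nash equilibrium no one contributes; group total payoff = 8 × 27 = 216.

216.00 tokens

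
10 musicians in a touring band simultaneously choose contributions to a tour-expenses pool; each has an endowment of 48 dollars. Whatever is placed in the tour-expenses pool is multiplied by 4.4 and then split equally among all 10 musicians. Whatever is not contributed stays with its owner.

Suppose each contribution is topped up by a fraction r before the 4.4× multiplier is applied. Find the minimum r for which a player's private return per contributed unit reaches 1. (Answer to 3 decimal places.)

With matching at rate r, one contributed unit becomes (1 + r) in the tour-expenses pool and returns 4.4 × (1 + r) / 10 to the contributor.
Setting this equal to 1: 1 + r = 10/4.4 = 2.2727.
So the minimum matching rate is r = 2.2727 − 1 = 1.273.

1.273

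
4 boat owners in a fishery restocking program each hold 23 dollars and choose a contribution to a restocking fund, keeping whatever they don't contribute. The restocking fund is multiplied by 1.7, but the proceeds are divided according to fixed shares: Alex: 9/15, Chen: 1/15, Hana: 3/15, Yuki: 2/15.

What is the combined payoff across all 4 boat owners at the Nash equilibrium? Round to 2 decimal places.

108.10 dollars

A player with share s gets back 1.7·s per unit contributed, so full contribution is dominant for anyone with s > 1/1.7 = 0.5882 and zero contribution is dominant for anyone below.
The only share above 0.5882 is Alex's 9/15, contributing 23; the remaining 3 contribute 0. Total contributed: 23.
The restocking fund pays out 1.7 × 23 = 39.10 in total (split across the unequal shares, but the aggregate is all that matters for the group sum).
The 3 free-riders keep 23 each, adding 69. Group total = 69 + 39.10 = 108.10.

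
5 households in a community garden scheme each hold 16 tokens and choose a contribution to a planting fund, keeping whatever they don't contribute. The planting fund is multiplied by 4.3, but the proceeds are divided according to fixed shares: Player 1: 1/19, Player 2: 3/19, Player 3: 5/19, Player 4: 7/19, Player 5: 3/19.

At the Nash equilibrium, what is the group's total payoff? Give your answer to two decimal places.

185.60 tokens

Each unit j contributes comes back to j as 4.3 × (j's share), so j prefers to contribute only if that share exceeds 1/4.3 = 0.2326; otherwise keeping the unit dominates.
Player 3 and Player 4 clear that bar, contributing 16 each; the remaining 3 contribute 0. Total contributed: 32.
The planting fund pays out 4.3 × 32 = 137.60 in total (split across the unequal shares, but the aggregate is all that matters for the group sum).
The 3 free-riders keep 16 each, adding 48. Group total = 48 + 137.60 = 185.60.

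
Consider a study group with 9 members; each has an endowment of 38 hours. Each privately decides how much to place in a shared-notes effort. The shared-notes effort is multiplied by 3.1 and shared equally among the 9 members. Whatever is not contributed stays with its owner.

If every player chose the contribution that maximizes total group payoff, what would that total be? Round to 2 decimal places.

Each contributed unit returns 3.100 to the group as a whole (0.3444 to each of 9 players), which exceeds 1, so the social optimum is full contribution: group total = 3.100 × 342 = 1060.20.

1060.20 hours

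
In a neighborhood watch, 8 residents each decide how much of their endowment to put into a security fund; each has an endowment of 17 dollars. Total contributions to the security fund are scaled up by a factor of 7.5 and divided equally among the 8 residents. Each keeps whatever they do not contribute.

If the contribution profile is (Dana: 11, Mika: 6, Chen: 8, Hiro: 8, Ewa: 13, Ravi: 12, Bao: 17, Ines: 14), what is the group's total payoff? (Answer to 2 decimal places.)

Total contributed: 11 + 6 + 8 + 8 + 13 + 12 + 17 + 14 = 89; total kept: 8 × 17 − 89 = 47.
The security fund pays out 7.5 × 89 = 667.50 in aggregate.
Group total = 47 + 667.50 = 714.50.

714.50 dollars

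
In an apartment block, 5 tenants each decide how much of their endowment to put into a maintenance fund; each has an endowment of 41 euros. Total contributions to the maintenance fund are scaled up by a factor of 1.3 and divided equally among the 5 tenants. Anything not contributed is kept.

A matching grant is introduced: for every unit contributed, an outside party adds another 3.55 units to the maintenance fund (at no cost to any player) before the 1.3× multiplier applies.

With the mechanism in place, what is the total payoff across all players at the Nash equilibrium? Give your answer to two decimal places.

1212.58 euros

Under the mechanism each unit contributed yields 1.3 × 4.55 / 5 = 1.1830 back to its contributor per unit of net cost, which exceeds 1, making full contribution the dominant choice for everyone.
So the Nash equilibrium is full contribution by all 5; the group earns 1.3 × 4.55 × 205 = 1212.58.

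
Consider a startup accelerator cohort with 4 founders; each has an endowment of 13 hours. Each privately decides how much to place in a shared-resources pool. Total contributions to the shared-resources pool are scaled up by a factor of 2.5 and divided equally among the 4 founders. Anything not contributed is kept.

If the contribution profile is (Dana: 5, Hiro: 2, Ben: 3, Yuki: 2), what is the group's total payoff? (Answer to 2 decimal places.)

70.00 hours

Total contributed: 5 + 2 + 3 + 2 = 12; total kept: 4 × 13 − 12 = 40.
The shared-resources pool pays out 2.5 × 12 = 30.00 in aggregate.
Group total = 40 + 30.00 = 70.00.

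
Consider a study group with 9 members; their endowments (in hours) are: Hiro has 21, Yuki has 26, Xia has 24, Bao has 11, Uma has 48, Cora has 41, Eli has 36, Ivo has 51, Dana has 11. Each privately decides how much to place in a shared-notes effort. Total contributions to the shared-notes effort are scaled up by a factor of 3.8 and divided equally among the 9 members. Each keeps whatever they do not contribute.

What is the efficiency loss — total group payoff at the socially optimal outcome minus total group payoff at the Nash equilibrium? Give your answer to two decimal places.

The private return per contributed unit is 3.8/9 = 0.4222 < 1 for every player regardless of endowment, so the Nash equilibrium is zero contribution and the group total is Σ E_j = 21 + 26 + 24 + 11 + 48 + 41 + 36 + 51 + 11 = 269.
Each contributed unit returns 3.800 to the group, so the social optimum is full contribution by everyone: group total = 3.800 × 269 = 1022.20.
Efficiency loss = (3.800 − 1) × 269 = 753.20.

753.20 hours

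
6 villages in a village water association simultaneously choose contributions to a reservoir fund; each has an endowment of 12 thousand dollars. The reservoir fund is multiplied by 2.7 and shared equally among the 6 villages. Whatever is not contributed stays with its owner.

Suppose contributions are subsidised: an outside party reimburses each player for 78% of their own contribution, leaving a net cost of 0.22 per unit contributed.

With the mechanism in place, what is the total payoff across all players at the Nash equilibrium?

250.56 thousand dollars

Under the mechanism each unit contributed yields (2.7/6) / 0.22 = 2.0455 back to its contributor per unit of net cost, which exceeds 1, making full contribution the dominant choice for everyone.
So the Nash equilibrium is full contribution by all 6; the group earns 6 × (12 × 0.78 + 2.7 × 12) = 250.56.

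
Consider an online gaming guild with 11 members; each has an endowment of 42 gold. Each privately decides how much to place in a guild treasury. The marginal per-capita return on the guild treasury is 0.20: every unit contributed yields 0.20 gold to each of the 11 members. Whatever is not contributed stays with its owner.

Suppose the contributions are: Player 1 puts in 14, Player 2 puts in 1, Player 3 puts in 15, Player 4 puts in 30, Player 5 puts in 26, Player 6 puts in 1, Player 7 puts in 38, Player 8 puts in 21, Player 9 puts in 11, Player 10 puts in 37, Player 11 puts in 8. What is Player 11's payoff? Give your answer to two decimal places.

Total contributed: 14 + 1 + 15 + 30 + 26 + 1 + 38 + 21 + 11 + 37 + 8 = 202.
Each receives 0.20 × 202 = 40.40 from the guild treasury.
Player 11 keeps 42 − 8 = 34, so Player 11's payoff is 34 + 40.40 = 74.40.

74.40 gold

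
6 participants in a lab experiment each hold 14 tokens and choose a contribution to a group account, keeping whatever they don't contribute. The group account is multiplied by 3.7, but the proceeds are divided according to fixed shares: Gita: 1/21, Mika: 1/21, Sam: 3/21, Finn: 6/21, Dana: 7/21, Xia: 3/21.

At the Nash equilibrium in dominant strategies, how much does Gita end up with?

For player j, contributing a unit is worthwhile iff 3.7 × (j's share) ≥ 1, i.e. iff j's share is at least 0.2703.
The shares above 0.2703 belong to Finn and Dana, contributing 14 each; the remaining 4 contribute 0. Total contributed: 28.
Gita keeps 14 and receives 3.7 × 28 × 1/21 = 4.93 from the group account, for a payoff of 18.93.

18.93 tokens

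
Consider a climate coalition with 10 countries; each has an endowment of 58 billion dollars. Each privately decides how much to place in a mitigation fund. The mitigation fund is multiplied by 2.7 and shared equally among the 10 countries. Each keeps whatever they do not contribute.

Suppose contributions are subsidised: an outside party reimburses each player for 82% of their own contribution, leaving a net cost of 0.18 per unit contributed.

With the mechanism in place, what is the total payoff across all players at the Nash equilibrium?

2041.60 billion dollars

Under the mechanism each unit contributed yields (2.7/10) / 0.18 = 1.5000 back to its contributor per unit of net cost, which exceeds 1, making full contribution the dominant choice for everyone.
At the Nash equilibrium everyone contributes 58. Group total payoff = 10 × (58 × 0.82 + 2.7 × 58) = 2041.60.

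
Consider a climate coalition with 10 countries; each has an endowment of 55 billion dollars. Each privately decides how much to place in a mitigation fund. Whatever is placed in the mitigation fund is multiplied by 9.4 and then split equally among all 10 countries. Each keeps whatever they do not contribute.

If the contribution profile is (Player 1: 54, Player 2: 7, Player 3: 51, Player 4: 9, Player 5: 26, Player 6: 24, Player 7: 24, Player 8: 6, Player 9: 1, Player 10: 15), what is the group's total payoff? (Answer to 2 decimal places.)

Total contributed: 54 + 7 + 51 + 9 + 26 + 24 + 24 + 6 + 1 + 15 = 217; total kept: 10 × 55 − 217 = 333.
The mitigation fund pays out 9.4 × 217 = 2039.80 in aggregate.
Group total = 333 + 2039.80 = 2372.80.

2372.80 billion dollars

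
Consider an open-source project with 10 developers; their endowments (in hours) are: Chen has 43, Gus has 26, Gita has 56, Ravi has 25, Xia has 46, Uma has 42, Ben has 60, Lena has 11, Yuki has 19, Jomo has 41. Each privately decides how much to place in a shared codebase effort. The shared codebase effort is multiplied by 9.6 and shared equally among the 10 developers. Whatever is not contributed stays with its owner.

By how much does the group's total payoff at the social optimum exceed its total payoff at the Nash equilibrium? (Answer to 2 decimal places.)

3173.40 hours

The private return per contributed unit is 9.6/10 = 0.9600 < 1 for every player regardless of endowment, so the Nash equilibrium is zero contribution and the group total is Σ E_j = 43 + 26 + 56 + 25 + 46 + 42 + 60 + 11 + 19 + 41 = 369.
Each contributed unit returns 9.600 to the group, so the social optimum is full contribution by everyone: group total = 9.600 × 369 = 3542.40.
Efficiency loss = (9.600 − 1) × 369 = 3173.40.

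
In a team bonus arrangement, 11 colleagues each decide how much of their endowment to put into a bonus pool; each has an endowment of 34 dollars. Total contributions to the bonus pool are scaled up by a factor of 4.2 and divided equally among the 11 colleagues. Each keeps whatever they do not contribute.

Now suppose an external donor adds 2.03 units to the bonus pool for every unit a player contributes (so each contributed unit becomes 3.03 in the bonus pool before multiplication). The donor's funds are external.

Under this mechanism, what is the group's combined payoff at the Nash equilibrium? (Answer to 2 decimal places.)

The effective private return per unit is now 4.2 × 3.03 / 11 = 1.1569 > 1, so every player's dominant strategy flips to full contribution.
So the Nash equilibrium is full contribution by all 11; the group earns 4.2 × 3.03 × 374 = 4759.52.

4759.52 dollars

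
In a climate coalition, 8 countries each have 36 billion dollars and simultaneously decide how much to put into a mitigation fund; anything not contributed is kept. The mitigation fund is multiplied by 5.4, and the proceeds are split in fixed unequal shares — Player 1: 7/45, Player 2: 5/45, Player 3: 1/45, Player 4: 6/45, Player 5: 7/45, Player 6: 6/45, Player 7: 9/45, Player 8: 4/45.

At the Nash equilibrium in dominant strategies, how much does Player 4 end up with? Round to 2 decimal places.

Player j's private return per contributed unit is 5.4 × (j's share). Contributing is weakly dominant for j when that share is at least 1/5.4 = 0.1852, and contributing 0 is dominant otherwise.
The only share above 0.1852 is Player 7's 9/45, contributing 36; the remaining 7 contribute 0. Total contributed: 36.
Player 4 keeps 36 and receives 5.4 × 36 × 6/45 = 25.92 from the mitigation fund, for a payoff of 61.92.

61.92 billion dollars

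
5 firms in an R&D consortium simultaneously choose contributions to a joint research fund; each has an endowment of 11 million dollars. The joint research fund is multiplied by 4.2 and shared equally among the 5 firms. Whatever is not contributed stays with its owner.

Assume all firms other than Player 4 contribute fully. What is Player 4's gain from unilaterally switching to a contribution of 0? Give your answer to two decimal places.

1.76 million dollars

Switching from a contribution of 11 to 0 lets Player 4 keep an extra 11 million dollars, but lowers the joint research fund by 11, which costs Player 4 their own share of that drop: 4.2/5 × 11 = 9.24.
Net gain = 11 − 9.24 = 1.76. The private return per contributed unit (0.8400) is below 1, so free-riding is indeed the best response regardless of what the others do.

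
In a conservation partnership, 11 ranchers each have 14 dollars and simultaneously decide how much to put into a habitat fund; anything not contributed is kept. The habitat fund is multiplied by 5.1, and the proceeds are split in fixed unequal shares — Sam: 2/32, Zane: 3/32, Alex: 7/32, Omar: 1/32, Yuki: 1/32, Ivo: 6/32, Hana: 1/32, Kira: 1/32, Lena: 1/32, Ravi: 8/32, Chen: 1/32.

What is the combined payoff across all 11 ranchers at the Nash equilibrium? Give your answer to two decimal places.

Player j's private return per contributed unit is 5.1 × (j's share). Contributing is weakly dominant for j when that share is at least 1/5.1 = 0.1961, and contributing 0 is dominant otherwise.
Alex and Ravi are above the threshold, contributing 14 each; the remaining 9 contribute 0. Total contributed: 28.
The habitat fund pays out 5.1 × 28 = 142.80 in total (split across the unequal shares, but the aggregate is all that matters for the group sum).
The 9 free-riders keep 14 each, adding 126. Group total = 126 + 142.80 = 268.80.

268.80 dollars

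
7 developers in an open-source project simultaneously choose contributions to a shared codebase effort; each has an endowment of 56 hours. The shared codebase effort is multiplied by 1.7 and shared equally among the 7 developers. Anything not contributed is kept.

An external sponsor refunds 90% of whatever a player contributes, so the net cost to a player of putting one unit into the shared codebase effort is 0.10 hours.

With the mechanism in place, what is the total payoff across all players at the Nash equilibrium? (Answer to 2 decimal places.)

The effective private return per unit is now (1.7/7) / 0.10 = 2.4286 > 1, so every player's dominant strategy flips to full contribution.
At the Nash equilibrium everyone contributes 56. Group total payoff = 7 × (56 × 0.90 + 1.7 × 56) = 1019.20.

1019.20 hours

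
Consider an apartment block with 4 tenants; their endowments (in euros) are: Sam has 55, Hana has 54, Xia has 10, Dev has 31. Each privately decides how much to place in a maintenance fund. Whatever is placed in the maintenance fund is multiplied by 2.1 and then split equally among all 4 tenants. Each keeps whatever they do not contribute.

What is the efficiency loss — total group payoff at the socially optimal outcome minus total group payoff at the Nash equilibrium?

The private return per contributed unit is 2.1/4 = 0.5250 < 1 for every player regardless of endowment, so the Nash equilibrium is zero contribution and the group total is Σ E_j = 55 + 54 + 10 + 31 = 150.
Each contributed unit returns 2.100 to the group, so the social optimum is full contribution by everyone: group total = 2.100 × 150 = 315.00.
Efficiency loss = (2.100 − 1) × 150 = 165.00.

165.00 euros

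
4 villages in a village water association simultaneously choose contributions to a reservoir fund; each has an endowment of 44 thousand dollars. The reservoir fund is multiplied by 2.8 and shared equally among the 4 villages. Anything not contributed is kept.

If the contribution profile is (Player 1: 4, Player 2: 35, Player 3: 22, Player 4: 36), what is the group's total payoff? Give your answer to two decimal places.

350.60 thousand dollars

Total contributed: 4 + 35 + 22 + 36 = 97; total kept: 4 × 44 − 97 = 79.
The reservoir fund pays out 2.8 × 97 = 271.60 in aggregate.
Group total = 79 + 271.60 = 350.60.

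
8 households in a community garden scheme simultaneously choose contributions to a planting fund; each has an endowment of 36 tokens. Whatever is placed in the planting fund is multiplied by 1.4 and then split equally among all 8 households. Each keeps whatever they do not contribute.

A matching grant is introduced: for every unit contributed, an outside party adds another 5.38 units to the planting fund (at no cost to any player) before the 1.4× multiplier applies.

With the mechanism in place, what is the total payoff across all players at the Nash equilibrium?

With the mechanism, a contributed unit returns 1.4 × 6.38 / 8 = 1.1165 per unit of net cost to the contributor — now above 1 — so contributing fully is weakly dominant for every player.
So the Nash equilibrium is full contribution by all 8; the group earns 1.4 × 6.38 × 288 = 2572.42.

2572.42 tokens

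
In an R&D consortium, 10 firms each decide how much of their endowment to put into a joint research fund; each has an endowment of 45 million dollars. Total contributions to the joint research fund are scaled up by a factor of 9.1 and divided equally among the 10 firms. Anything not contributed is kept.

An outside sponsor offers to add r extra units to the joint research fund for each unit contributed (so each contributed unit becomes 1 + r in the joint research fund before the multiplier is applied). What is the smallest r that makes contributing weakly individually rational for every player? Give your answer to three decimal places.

With matching at rate r, one contributed unit becomes (1 + r) in the joint research fund and returns 9.1 × (1 + r) / 10 to the contributor.
Setting this equal to 1: 1 + r = 10/9.1 = 1.0989.
So the minimum matching rate is r = 1.0989 − 1 = 0.099.

0.099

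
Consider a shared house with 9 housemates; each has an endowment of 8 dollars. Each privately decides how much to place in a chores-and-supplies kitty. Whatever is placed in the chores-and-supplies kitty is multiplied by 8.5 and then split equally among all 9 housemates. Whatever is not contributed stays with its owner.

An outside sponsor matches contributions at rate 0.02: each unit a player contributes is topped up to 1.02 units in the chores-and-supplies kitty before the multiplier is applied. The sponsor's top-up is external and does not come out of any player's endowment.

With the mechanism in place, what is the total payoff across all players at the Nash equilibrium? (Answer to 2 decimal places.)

72.00 dollars

With the mechanism, a contributed unit returns 8.5 × 1.02 / 9 = 0.9633 per unit of net cost — still below 1 — so contributing 0 remains dominant for every player.
At the Nash equilibrium no one contributes; group total payoff = 9 × 8 = 72.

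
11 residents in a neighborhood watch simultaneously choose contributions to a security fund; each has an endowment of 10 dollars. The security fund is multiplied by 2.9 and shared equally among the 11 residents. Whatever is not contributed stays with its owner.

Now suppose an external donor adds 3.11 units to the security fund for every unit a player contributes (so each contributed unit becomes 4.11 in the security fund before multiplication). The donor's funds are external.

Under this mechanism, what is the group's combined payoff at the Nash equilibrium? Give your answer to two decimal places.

1311.09 dollars

With the mechanism, a contributed unit returns 2.9 × 4.11 / 11 = 1.0835 per unit of net cost to the contributor — now above 1 — so contributing fully is weakly dominant for every player.
At the Nash equilibrium everyone contributes 10. Group total payoff = 2.9 × 4.11 × 110 = 1311.09.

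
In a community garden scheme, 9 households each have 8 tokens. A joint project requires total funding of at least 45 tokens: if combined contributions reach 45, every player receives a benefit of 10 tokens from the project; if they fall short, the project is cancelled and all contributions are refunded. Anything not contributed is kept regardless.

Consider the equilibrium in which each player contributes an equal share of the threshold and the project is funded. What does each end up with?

Equal share of the threshold: 45/9 = 5.
At this profile no one gains by cutting their contribution: any cut drops the total below 45, the project is cancelled, contributions are refunded, and the deviator ends with 8, which is less than 8 − 5 + 10 = 13. Contributing more than 5 just wastes the excess. So contributing exactly 5 is a best response.
Each player's payoff: 8 − 5 + 10 = 13.

13 tokens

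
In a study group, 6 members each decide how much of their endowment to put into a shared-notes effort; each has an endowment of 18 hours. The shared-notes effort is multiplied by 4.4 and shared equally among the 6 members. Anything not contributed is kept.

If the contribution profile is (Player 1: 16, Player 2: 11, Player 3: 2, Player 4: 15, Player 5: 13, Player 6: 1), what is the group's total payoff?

Total contributed: 16 + 11 + 2 + 15 + 13 + 1 = 58; total kept: 6 × 18 − 58 = 50.
The shared-notes effort pays out 4.4 × 58 = 255.20 in aggregate.
Group total = 50 + 255.20 = 305.20.

305.20 hours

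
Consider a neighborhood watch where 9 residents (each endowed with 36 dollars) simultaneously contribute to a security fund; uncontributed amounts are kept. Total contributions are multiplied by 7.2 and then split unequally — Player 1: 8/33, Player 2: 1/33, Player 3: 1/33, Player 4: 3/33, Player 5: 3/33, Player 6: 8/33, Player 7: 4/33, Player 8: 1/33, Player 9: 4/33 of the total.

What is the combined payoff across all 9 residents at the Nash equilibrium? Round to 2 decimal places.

Player j's private return per contributed unit is 7.2 × (j's share). Contributing is weakly dominant for j when that share is at least 1/7.2 = 0.1389, and contributing 0 is dominant otherwise.
Player 1 and Player 6 clear that bar, contributing 36 each; the remaining 7 contribute 0. Total contributed: 72.
The security fund pays out 7.2 × 72 = 518.40 in total (split across the unequal shares, but the aggregate is all that matters for the group sum).
The 7 free-riders keep 36 each, adding 252. Group total = 252 + 518.40 = 770.40.

770.40 dollars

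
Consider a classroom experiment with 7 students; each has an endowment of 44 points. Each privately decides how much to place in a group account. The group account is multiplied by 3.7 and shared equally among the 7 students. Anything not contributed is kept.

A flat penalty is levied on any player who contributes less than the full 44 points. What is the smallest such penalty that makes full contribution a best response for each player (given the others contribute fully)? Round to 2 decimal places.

Given the others contribute fully, the best deviation is to contribute 0 (any partial contribution still incurs the fine and gives up units whose private return 0.5286 is below 1).
Deviating from 44 to 0 saves 44 points but forfeits the deviator's share of the drop in the group account: 3.7/7 × 44 = 23.26.
So the deviation gain is 44 − 23.26 = 20.74, and the fine must be at least 20.74 points to wipe it out.

20.74 points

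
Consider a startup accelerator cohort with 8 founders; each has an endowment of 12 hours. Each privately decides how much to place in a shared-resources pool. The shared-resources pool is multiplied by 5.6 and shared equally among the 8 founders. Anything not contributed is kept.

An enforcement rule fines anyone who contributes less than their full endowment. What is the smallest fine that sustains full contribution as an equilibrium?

Given the others contribute fully, the best deviation is to contribute 0 (any partial contribution still incurs the fine and gives up units whose private return 0.7000 is below 1).
Deviating from 12 to 0 saves 12 hours but forfeits the deviator's share of the drop in the shared-resources pool: 5.6/8 × 12 = 8.40.
So the deviation gain is 12 − 8.40 = 3.60, and the fine must be at least 3.60 hours to wipe it out.

3.60 hours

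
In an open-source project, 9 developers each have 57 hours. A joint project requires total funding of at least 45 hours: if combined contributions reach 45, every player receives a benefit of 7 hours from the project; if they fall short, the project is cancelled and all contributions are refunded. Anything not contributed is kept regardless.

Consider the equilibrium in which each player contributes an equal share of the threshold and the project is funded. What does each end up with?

59 hours

Equal share of the threshold: 45/9 = 5.
At this profile no one gains by cutting their contribution: any cut drops the total below 45, the project is cancelled, contributions are refunded, and the deviator ends with 57, which is less than 57 − 5 + 7 = 59. Contributing more than 5 just wastes the excess. So contributing exactly 5 is a best response.
Each player's payoff: 57 − 5 + 7 = 59.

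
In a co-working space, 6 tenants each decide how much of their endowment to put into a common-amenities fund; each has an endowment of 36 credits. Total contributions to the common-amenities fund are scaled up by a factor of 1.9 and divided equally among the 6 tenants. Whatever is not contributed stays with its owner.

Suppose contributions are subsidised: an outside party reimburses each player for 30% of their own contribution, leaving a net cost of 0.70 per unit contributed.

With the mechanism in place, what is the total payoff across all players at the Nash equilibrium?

The effective private return is (1.9/6) / 0.70 = 0.4524, which is still under 1, so the mechanism doesn't change anyone's dominant strategy: zero contribution.
At the Nash equilibrium no one contributes; group total payoff = 6 × 36 = 216.

216.00 credits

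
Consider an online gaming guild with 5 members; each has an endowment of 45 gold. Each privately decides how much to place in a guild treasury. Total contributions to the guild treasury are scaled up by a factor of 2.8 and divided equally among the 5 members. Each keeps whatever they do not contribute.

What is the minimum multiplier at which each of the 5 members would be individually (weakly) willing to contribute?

5

A contributed unit returns (multiplier)/5 to its contributor.
This reaches 1 exactly when the multiplier is 5.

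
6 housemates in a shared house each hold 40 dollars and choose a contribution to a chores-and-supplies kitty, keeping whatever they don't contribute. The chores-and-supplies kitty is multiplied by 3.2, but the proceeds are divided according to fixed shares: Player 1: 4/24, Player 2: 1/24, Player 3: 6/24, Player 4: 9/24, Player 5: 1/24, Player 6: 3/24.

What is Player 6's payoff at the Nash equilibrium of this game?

Each unit j contributes comes back to j as 3.2 × (j's share), so j prefers to contribute only if that share exceeds 1/3.2 = 0.3125; otherwise keeping the unit dominates.
Player 4 alone (share 9/24) is above the threshold, contributing 40; the remaining 5 contribute 0. Total contributed: 40.
Player 6 keeps 40 and receives 3.2 × 40 × 3/24 = 16.00 from the chores-and-supplies kitty, for a payoff of 56.00.

56.00 dollars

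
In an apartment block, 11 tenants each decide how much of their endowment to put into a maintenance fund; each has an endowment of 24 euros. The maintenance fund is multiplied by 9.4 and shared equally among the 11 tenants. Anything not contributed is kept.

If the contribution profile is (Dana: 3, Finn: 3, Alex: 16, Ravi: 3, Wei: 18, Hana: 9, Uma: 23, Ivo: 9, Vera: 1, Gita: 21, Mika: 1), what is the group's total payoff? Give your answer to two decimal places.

Total contributed: 3 + 3 + 16 + 3 + 18 + 9 + 23 + 9 + 1 + 21 + 1 = 107; total kept: 11 × 24 − 107 = 157.
The maintenance fund pays out 9.4 × 107 = 1005.80 in aggregate.
Group total = 157 + 1005.80 = 1162.80.

1162.80 euros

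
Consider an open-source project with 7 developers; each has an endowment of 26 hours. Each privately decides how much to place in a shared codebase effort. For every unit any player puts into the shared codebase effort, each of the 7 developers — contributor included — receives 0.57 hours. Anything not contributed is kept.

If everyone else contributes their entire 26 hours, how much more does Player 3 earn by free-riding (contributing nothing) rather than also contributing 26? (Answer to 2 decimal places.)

Switching from a contribution of 26 to 0 lets Player 3 keep an extra 26 hours, but lowers the shared codebase effort by 26, which costs Player 3 their own share of that drop: 0.57 × 26 = 14.82.
Net gain = 26 − 14.82 = 11.18. The private return per contributed unit (0.57) is below 1, so free-riding is indeed the best response regardless of what the others do.

11.18 hours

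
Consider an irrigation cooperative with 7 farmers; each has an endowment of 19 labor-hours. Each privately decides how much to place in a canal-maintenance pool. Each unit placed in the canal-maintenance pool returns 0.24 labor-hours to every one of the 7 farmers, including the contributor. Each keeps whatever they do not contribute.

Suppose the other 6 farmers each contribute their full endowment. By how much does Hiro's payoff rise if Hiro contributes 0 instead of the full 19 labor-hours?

14.44 labor-hours

Switching from a contribution of 19 to 0 lets Hiro keep an extra 19 labor-hours, but lowers the canal-maintenance pool by 19, which costs Hiro their own share of that drop: 0.24 × 19 = 4.56.
Net gain = 19 − 4.56 = 14.44. The private return per contributed unit (0.24) is below 1, so free-riding is indeed the best response regardless of what the others do.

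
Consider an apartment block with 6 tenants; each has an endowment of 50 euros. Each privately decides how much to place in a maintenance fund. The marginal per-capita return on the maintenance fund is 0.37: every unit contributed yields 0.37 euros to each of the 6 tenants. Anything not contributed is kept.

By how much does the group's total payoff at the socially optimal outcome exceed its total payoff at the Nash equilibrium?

The private return per contributed unit is 0.37 < 1, so contributing 0 is dominant for every player. At the Nash equilibrium everyone keeps their 50, and the group total is 6 × 50 = 300.
Each contributed unit returns 2.220 to the group as a whole (0.37 to each of 6 players), which exceeds 1, so the social optimum is full contribution: group total = 2.220 × 300 = 666.00.
Efficiency loss = 666.00 − 300 = 366.00.

366.00 euros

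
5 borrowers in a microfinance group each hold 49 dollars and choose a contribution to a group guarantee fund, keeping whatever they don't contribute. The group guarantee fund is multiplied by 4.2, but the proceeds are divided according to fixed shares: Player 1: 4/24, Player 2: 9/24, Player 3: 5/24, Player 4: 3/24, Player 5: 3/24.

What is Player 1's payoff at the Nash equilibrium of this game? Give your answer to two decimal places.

For player j, contributing a unit is worthwhile iff 4.2 × (j's share) ≥ 1, i.e. iff j's share is at least 0.2381.
Only Player 2 (9/24) clears that bar, contributing 49; the remaining 4 contribute 0. Total contributed: 49.
Player 1 keeps 49 and receives 4.2 × 49 × 4/24 = 34.30 from the group guarantee fund, for a payoff of 83.30.

83.30 dollars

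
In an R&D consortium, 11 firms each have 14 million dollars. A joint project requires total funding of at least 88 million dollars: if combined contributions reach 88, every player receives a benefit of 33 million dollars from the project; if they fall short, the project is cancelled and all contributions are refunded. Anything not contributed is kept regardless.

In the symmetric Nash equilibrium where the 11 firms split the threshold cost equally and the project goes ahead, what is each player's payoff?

Equal share of the threshold: 88/11 = 8.
At this profile no one gains by cutting their contribution: any cut drops the total below 88, the project is cancelled, contributions are refunded, and the deviator ends with 14, which is less than 14 − 8 + 33 = 39. Contributing more than 8 just wastes the excess. So contributing exactly 8 is a best response.
Each player's payoff: 14 − 8 + 33 = 39.

39 million dollars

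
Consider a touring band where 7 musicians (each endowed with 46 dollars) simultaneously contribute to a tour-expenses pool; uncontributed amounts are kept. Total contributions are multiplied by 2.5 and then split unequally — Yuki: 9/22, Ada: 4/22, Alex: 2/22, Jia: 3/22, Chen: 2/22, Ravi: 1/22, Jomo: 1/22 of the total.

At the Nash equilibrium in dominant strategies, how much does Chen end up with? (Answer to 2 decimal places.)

56.45 dollars

Each unit j contributes comes back to j as 2.5 × (j's share), so j prefers to contribute only if that share exceeds 1/2.5 = 0.4000; otherwise keeping the unit dominates.
Only Yuki (9/22) clears that bar, contributing 46; the remaining 6 contribute 0. Total contributed: 46.
Chen keeps 46 and receives 2.5 × 46 × 2/22 = 10.45 from the tour-expenses pool, for a payoff of 56.45.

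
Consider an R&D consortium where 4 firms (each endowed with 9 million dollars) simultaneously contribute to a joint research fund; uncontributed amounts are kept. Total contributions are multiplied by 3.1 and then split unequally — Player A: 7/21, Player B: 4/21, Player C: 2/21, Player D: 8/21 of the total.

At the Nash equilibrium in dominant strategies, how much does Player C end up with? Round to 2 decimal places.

14.31 million dollars

For player j, contributing a unit is worthwhile iff 3.1 × (j's share) ≥ 1, i.e. iff j's share is at least 0.3226.
Player A and Player D clear that bar, contributing 9 each; the remaining 2 contribute 0. Total contributed: 18.
Player C keeps 9 and receives 3.1 × 18 × 2/21 = 5.31 from the joint research fund, for a payoff of 14.31.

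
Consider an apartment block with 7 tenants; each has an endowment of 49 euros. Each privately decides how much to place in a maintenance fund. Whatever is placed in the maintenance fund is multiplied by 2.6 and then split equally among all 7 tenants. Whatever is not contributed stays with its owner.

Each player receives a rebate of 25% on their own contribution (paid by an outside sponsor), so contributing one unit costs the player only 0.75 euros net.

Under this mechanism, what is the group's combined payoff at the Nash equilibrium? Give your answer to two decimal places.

With the mechanism, a contributed unit returns (2.6/7) / 0.75 = 0.4952 per unit of net cost — still below 1 — so contributing 0 remains dominant for every player.
Everyone keeps their endowment and the group total is 7 × 49 = 343.

343.00 euros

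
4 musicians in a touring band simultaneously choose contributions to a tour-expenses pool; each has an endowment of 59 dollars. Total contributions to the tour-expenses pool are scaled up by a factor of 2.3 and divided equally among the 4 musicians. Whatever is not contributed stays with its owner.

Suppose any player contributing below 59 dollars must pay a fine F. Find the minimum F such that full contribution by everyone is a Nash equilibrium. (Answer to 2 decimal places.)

Given the others contribute fully, the best deviation is to contribute 0 (any partial contribution still incurs the fine and gives up units whose private return 0.5750 is below 1).
Deviating from 59 to 0 saves 59 dollars but forfeits the deviator's share of the drop in the tour-expenses pool: 2.3/4 × 59 = 33.92.
So the deviation gain is 59 − 33.92 = 25.08, and the fine must be at least 25.08 dollars to wipe it out.

25.08 dollars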